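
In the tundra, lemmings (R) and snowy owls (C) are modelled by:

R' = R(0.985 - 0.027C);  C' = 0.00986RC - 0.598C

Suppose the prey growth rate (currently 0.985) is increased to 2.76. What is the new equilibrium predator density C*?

C* ≈ 102

At the interior fixed point, setting dR/dt = 0 with R > 0 fixes C* = (prey growth rate)/(RC coefficient) — independent of the other coefficients.
With the change, C* = 2.76/0.027 = 102; it rises from 36.5.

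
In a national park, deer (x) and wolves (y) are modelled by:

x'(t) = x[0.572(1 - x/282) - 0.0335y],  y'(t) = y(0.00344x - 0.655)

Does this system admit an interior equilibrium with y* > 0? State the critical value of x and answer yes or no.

Threshold x = 190; K > 190, so yes, the predator persists.

The predator equation gives dy/dt > 0 only when x > 0.655/0.00344 = 190.
Without the predator, x → K = 282. Since 282 > 190, the predator can invade and persist.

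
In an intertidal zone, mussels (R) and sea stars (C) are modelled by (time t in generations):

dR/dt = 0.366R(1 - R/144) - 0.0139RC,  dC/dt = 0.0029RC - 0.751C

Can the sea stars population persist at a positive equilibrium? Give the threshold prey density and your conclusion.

Threshold R = 259; K < 259, so no, the predator goes extinct.

The predator equation gives dC/dt > 0 only when R > 0.751/0.0029 = 259.
Without the predator, R → K = 144. Since 144 < 259, the predator cannot invade.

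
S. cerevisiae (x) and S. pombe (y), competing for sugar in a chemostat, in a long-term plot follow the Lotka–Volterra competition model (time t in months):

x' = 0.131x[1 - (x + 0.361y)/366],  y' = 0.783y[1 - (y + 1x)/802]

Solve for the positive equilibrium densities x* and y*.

x* ≈ 120, y* ≈ 682

Setting both brackets to zero gives the nullclines x + 0.361y = 366 and 1x + y = 802.
Substituting y = 802 - 1x into the first: x(1 - 0.361·1) = 366 - 0.361·802.
So x* = 76.5/0.639 = 120, and then y* = 802 - 1·120 = 682.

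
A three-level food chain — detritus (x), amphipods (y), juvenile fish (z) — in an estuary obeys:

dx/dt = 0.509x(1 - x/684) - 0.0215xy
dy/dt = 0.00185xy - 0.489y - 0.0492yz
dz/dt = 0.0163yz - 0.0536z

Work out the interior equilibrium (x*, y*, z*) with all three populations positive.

From dz/dt = 0: 0.0163y* = 0.0536, so y* = 3.29.
From dx/dt = 0: 0.509(1 - x*/684) = 0.0215·3.29, giving x* = 684·(1 - 0.139) = 589.
From dy/dt = 0: 0.00185·589 - 0.489 = 0.0492z*, so z* = 0.601/0.0492 = 12.2.

x* ≈ 589, y* ≈ 3.29, z* ≈ 12.2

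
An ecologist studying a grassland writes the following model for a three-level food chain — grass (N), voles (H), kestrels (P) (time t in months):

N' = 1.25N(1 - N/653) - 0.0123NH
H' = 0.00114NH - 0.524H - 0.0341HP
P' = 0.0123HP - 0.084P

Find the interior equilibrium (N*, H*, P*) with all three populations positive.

N* ≈ 609, H* ≈ 6.83, P* ≈ 5

From dP/dt = 0: 0.0123H* = 0.084, so H* = 6.83.
From dN/dt = 0: 1.25(1 - N*/653) = 0.0123·6.83, giving N* = 653·(1 - 0.0672) = 609.
From dH/dt = 0: 0.00114·609 - 0.524 = 0.0341P*, so P* = 0.17/0.0341 = 5.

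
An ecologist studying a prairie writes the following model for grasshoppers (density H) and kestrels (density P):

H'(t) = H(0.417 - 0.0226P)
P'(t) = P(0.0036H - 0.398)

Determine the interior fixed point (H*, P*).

Set dP/dt = 0 with P > 0: 0.0036H - 0.398 = 0, so H* = 0.398/0.0036 = 111.
Set dH/dt = 0 with H > 0: 0.417 - 0.0226P = 0, so P* = 0.417/0.0226 = 18.5.

H* ≈ 111, P* ≈ 18.5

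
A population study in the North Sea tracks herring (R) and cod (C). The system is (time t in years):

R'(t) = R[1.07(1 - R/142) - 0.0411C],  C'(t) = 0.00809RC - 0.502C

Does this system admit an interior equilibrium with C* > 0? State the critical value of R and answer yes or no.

Threshold R = 62.1; K > 62.1, so yes, the predator persists.

The predator equation gives dC/dt > 0 only when R > 0.502/0.00809 = 62.1.
Without the predator, R → K = 142. Since 142 > 62.1, the predator can invade and persist.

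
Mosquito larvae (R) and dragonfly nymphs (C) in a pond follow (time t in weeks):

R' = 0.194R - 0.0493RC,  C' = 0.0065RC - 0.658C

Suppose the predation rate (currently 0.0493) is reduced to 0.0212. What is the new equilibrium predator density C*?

At the interior fixed point, setting dR/dt = 0 with R > 0 fixes C* = (prey growth rate)/(RC coefficient) — independent of the other coefficients.
With the change, C* = 0.194/0.0212 = 9.15; it rises from 3.94.

C* ≈ 9.15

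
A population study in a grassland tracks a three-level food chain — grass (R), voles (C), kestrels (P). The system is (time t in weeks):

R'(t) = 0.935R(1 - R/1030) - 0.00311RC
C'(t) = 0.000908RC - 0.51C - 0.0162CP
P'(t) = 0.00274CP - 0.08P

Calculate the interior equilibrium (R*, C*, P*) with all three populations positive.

R* ≈ 930, C* ≈ 29.2, P* ≈ 20.6

From dP/dt = 0: 0.00274C* = 0.08, so C* = 29.2.
From dR/dt = 0: 0.935(1 - R*/1030) = 0.00311·29.2, giving R* = 1030·(1 - 0.0971) = 930.
From dC/dt = 0: 0.000908·930 - 0.51 = 0.0162P*, so P* = 0.334/0.0162 = 20.6.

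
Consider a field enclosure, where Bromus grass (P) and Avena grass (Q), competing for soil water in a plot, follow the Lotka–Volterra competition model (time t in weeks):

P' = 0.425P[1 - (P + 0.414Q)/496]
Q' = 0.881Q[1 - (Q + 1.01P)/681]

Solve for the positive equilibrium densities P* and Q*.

Setting both brackets to zero gives the nullclines P + 0.414Q = 496 and 1.01P + Q = 681.
Substituting Q = 681 - 1.01P into the first: P(1 - 0.414·1.01) = 496 - 0.414·681.
So P* = 214/0.582 = 368, and then Q* = 681 - 1.01·368 = 309.

P* ≈ 368, Q* ≈ 309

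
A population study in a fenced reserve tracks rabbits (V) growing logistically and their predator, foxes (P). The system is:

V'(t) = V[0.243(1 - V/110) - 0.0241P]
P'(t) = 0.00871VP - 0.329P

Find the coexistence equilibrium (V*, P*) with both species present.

From dP/dt = 0 with P > 0: 0.00871V* = 0.329, so V* = 37.8.
Substitute into dV/dt = 0: 0.243(1 - 37.8/110) = 0.0241P*.
The bracket is 0.657, giving P* = 0.16/0.0241 = 6.62.

V* ≈ 37.8, P* ≈ 6.62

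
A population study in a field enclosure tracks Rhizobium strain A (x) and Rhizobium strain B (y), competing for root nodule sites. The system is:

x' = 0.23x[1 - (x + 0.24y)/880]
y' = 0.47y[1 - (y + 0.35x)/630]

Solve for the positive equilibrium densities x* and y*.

Setting both brackets to zero gives the nullclines x + 0.24y = 880 and 0.35x + y = 630.
Substituting y = 630 - 0.35x into the first: x(1 - 0.24·0.35) = 880 - 0.24·630.
So x* = 729/0.916 = 796, and then y* = 630 - 0.35·796 = 352.

x* ≈ 796, y* ≈ 352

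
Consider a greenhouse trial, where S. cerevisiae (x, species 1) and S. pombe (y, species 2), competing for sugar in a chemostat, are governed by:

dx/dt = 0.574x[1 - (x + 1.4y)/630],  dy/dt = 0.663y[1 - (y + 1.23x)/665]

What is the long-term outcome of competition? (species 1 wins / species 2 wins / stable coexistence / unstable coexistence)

Compare the nullcline intercepts: K1/α12 = 630/1.4 = 450 < K2 = 665; K2/α21 = 665/1.23 = 541 < K1 = 630.
Since both are reversed, neither can invade when rare; the interior point is a saddle.

unstable coexistence (outcome depends on initial conditions)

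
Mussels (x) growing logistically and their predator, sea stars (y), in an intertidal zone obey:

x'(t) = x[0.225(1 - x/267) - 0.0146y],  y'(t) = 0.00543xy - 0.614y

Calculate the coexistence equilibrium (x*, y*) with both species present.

From dy/dt = 0 with y > 0: 0.00543x* = 0.614, so x* = 113.
Substitute into dx/dt = 0: 0.225(1 - 113/267) = 0.0146y*.
The bracket is 0.576, giving y* = 0.13/0.0146 = 8.88.

x* ≈ 113, y* ≈ 8.88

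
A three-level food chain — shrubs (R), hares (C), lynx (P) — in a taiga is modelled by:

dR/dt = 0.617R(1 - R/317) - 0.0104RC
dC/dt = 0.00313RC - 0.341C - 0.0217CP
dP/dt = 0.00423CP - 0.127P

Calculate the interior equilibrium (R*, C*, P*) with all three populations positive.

From dP/dt = 0: 0.00423C* = 0.127, so C* = 30.
From dR/dt = 0: 0.617(1 - R*/317) = 0.0104·30, giving R* = 317·(1 - 0.506) = 157.
From dC/dt = 0: 0.00313·157 - 0.341 = 0.0217P*, so P* = 0.149/0.0217 = 6.87.

R* ≈ 157, C* ≈ 30, P* ≈ 6.87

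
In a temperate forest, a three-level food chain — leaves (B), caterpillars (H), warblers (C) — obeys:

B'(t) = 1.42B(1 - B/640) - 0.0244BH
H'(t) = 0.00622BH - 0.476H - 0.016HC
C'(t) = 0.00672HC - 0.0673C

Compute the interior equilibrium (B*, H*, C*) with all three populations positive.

From dC/dt = 0: 0.00672H* = 0.0673, so H* = 10.
From dB/dt = 0: 1.42(1 - B*/640) = 0.0244·10, giving B* = 640·(1 - 0.172) = 530.
From dH/dt = 0: 0.00622·530 - 0.476 = 0.016C*, so C* = 2.82/0.016 = 176.

B* ≈ 530, H* ≈ 10, C* ≈ 176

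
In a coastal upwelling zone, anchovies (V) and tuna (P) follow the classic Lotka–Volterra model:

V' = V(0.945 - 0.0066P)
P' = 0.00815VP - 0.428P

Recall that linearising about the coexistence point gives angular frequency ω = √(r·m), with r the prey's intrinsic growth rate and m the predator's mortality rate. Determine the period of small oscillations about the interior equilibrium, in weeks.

Here r = 0.945 and m = 0.428, so r·m = 0.404.
ω = √0.404 = 0.636 per week, hence T = 2π/ω ≈ 9.88 weeks.

T ≈ 9.88 weeks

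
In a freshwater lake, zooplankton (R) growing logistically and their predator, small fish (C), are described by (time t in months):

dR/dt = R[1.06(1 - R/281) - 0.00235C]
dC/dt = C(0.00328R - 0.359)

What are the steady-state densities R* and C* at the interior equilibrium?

From dC/dt = 0 with C > 0: 0.00328R* = 0.359, so R* = 109.
Substitute into dR/dt = 0: 1.06(1 - 109/281) = 0.00235C*.
The bracket is 0.61, giving C* = 0.647/0.00235 = 275.

R* ≈ 109, C* ≈ 275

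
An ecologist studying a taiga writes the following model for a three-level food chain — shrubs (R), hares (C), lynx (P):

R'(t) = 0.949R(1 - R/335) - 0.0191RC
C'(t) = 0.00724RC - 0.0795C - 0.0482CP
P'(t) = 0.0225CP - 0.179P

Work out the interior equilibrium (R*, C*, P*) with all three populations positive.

R* ≈ 281, C* ≈ 7.96, P* ≈ 40.6

From dP/dt = 0: 0.0225C* = 0.179, so C* = 7.96.
From dR/dt = 0: 0.949(1 - R*/335) = 0.0191·7.96, giving R* = 335·(1 - 0.16) = 281.
From dC/dt = 0: 0.00724·281 - 0.0795 = 0.0482P*, so P* = 1.96/0.0482 = 40.6.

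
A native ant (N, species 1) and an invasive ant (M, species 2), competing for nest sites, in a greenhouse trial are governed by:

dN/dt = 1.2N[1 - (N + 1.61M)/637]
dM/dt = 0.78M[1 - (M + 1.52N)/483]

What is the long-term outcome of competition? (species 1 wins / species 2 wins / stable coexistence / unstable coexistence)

Compare the nullcline intercepts: K1/α12 = 637/1.61 = 396 < K2 = 483; K2/α21 = 483/1.52 = 318 < K1 = 637.
Since both are reversed, neither can invade when rare; the interior point is a saddle.

unstable coexistence (outcome depends on initial conditions)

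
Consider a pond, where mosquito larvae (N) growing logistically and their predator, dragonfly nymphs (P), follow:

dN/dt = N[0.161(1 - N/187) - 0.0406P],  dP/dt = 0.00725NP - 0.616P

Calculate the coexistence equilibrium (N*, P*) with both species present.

From dP/dt = 0 with P > 0: 0.00725N* = 0.616, so N* = 85.
Substitute into dN/dt = 0: 0.161(1 - 85/187) = 0.0406P*.
The bracket is 0.546, giving P* = 0.0878/0.0406 = 2.16.

N* ≈ 85, P* ≈ 2.16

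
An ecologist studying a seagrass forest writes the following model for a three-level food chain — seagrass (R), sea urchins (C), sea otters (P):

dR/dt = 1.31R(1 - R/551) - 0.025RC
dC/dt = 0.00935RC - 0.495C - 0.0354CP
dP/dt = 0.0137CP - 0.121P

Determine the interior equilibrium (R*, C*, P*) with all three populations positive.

From dP/dt = 0: 0.0137C* = 0.121, so C* = 8.83.
From dR/dt = 0: 1.31(1 - R*/551) = 0.025·8.83, giving R* = 551·(1 - 0.169) = 458.
From dC/dt = 0: 0.00935·458 - 0.495 = 0.0354P*, so P* = 3.79/0.0354 = 107.

R* ≈ 458, C* ≈ 8.83, P* ≈ 107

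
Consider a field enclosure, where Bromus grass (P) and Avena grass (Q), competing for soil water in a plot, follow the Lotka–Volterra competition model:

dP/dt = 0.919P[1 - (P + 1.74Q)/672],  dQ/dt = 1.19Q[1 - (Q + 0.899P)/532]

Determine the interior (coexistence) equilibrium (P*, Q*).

Setting both brackets to zero gives the nullclines P + 1.74Q = 672 and 0.899P + Q = 532.
Substituting Q = 532 - 0.899P into the first: P(1 - 1.74·0.899) = 672 - 1.74·532.
So P* = -254/-0.564 = 450, and then Q* = 532 - 0.899·450 = 128.

P* ≈ 450, Q* ≈ 128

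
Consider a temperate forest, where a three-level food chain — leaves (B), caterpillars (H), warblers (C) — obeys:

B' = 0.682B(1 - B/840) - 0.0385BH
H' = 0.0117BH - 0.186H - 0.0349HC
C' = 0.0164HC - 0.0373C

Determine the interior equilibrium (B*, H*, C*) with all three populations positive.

B* ≈ 732, H* ≈ 2.27, C* ≈ 240

From dC/dt = 0: 0.0164H* = 0.0373, so H* = 2.27.
From dB/dt = 0: 0.682(1 - B*/840) = 0.0385·2.27, giving B* = 840·(1 - 0.128) = 732.
From dH/dt = 0: 0.0117·732 - 0.186 = 0.0349C*, so C* = 8.38/0.0349 = 240.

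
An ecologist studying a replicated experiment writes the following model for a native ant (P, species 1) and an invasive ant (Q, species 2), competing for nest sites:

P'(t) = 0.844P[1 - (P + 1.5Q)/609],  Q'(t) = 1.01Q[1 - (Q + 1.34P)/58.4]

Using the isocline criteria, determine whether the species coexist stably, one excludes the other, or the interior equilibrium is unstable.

species 1 excludes species 2

Compare the nullcline intercepts: K1/α12 = 609/1.5 = 406 > K2 = 58.4; K2/α21 = 58.4/1.34 = 43.6 < K1 = 609.
Since the inequalities point opposite ways, species 1 can invade but species 2 cannot.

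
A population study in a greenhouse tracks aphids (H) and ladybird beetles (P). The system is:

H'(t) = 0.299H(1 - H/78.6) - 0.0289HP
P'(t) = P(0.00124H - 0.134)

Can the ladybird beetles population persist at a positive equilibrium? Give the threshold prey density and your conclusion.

Threshold H = 108; K < 108, so no, the predator goes extinct.

The predator equation gives dP/dt > 0 only when H > 0.134/0.00124 = 108.
Without the predator, H → K = 78.6. Since 78.6 < 108, the predator cannot invade.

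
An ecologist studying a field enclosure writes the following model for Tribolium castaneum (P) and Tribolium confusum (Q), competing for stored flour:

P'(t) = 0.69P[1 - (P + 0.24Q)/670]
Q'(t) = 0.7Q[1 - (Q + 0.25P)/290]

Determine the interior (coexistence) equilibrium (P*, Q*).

Setting both brackets to zero gives the nullclines P + 0.24Q = 670 and 0.25P + Q = 290.
Substituting Q = 290 - 0.25P into the first: P(1 - 0.24·0.25) = 670 - 0.24·290.
So P* = 600/0.94 = 639, and then Q* = 290 - 0.25·639 = 130.

P* ≈ 639, Q* ≈ 130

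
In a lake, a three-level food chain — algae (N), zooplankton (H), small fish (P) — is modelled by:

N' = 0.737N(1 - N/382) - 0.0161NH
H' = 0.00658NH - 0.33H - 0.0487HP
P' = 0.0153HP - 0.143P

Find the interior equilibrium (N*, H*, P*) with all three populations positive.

N* ≈ 304, H* ≈ 9.35, P* ≈ 34.3

From dP/dt = 0: 0.0153H* = 0.143, so H* = 9.35.
From dN/dt = 0: 0.737(1 - N*/382) = 0.0161·9.35, giving N* = 382·(1 - 0.204) = 304.
From dH/dt = 0: 0.00658·304 - 0.33 = 0.0487P*, so P* = 1.67/0.0487 = 34.3.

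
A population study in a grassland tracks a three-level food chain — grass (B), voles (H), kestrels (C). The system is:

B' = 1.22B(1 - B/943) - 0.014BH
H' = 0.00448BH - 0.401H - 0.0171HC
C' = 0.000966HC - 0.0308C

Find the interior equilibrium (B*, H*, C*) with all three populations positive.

B* ≈ 598, H* ≈ 31.9, C* ≈ 133

From dC/dt = 0: 0.000966H* = 0.0308, so H* = 31.9.
From dB/dt = 0: 1.22(1 - B*/943) = 0.014·31.9, giving B* = 943·(1 - 0.366) = 598.
From dH/dt = 0: 0.00448·598 - 0.401 = 0.0171C*, so C* = 2.28/0.0171 = 133.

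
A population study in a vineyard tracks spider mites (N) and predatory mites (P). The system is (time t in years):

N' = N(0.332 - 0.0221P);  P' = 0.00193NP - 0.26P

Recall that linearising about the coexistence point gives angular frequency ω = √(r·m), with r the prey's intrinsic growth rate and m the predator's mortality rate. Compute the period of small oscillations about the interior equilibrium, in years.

Here r = 0.332 and m = 0.26, so r·m = 0.0863.
ω = √0.0863 = 0.294 per year, hence T = 2π/ω ≈ 21.4 years.

T ≈ 21.4 years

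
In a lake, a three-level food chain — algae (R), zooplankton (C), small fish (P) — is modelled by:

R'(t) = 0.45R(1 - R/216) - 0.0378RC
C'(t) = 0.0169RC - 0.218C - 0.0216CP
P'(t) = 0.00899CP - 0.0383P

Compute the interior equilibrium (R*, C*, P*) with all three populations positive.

R* ≈ 139, C* ≈ 4.26, P* ≈ 98.4

From dP/dt = 0: 0.00899C* = 0.0383, so C* = 4.26.
From dR/dt = 0: 0.45(1 - R*/216) = 0.0378·4.26, giving R* = 216·(1 - 0.358) = 139.
From dC/dt = 0: 0.0169·139 - 0.218 = 0.0216P*, so P* = 2.13/0.0216 = 98.4.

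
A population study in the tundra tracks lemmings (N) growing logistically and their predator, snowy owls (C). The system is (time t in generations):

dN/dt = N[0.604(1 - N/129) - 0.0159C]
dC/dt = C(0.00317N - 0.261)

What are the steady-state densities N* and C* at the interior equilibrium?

From dC/dt = 0 with C > 0: 0.00317N* = 0.261, so N* = 82.3.
Substitute into dN/dt = 0: 0.604(1 - 82.3/129) = 0.0159C*.
The bracket is 0.362, giving C* = 0.218/0.0159 = 13.7.

N* ≈ 82.3, C* ≈ 13.7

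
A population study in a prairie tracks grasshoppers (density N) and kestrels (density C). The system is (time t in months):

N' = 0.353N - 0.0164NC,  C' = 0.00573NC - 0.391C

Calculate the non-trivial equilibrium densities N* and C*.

N* ≈ 68.2, C* ≈ 21.5

Set dC/dt = 0 with C > 0: 0.00573N - 0.391 = 0, so N* = 0.391/0.00573 = 68.2.
Set dN/dt = 0 with N > 0: 0.353 - 0.0164C = 0, so C* = 0.353/0.0164 = 21.5.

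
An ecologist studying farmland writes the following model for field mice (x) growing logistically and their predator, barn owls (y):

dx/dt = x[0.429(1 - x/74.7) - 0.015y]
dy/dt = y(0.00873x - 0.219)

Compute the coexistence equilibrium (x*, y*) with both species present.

x* ≈ 25.1, y* ≈ 19

From dy/dt = 0 with y > 0: 0.00873x* = 0.219, so x* = 25.1.
Substitute into dx/dt = 0: 0.429(1 - 25.1/74.7) = 0.015y*.
The bracket is 0.664, giving y* = 0.285/0.015 = 19.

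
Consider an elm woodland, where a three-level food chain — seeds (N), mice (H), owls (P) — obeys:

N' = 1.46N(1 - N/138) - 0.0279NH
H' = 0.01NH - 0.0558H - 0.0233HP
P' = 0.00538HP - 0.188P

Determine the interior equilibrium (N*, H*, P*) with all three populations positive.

From dP/dt = 0: 0.00538H* = 0.188, so H* = 34.9.
From dN/dt = 0: 1.46(1 - N*/138) = 0.0279·34.9, giving N* = 138·(1 - 0.668) = 45.8.
From dH/dt = 0: 0.01·45.8 - 0.0558 = 0.0233P*, so P* = 0.403/0.0233 = 17.3.

N* ≈ 45.8, H* ≈ 34.9, P* ≈ 17.3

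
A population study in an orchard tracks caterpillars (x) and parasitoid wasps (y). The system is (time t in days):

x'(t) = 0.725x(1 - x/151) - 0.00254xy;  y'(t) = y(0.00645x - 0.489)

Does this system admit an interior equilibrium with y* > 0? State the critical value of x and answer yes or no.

Threshold x = 75.8; K > 75.8, so yes, the predator persists.

The predator equation gives dy/dt > 0 only when x > 0.489/0.00645 = 75.8.
Without the predator, x → K = 151. Since 151 > 75.8, the predator can invade and persist.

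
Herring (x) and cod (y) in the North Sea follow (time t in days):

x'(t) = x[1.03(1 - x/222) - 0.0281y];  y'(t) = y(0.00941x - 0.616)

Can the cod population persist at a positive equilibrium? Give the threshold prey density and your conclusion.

Threshold x = 65.5; K > 65.5, so yes, the predator persists.

The predator equation gives dy/dt > 0 only when x > 0.616/0.00941 = 65.5.
Without the predator, x → K = 222. Since 222 > 65.5, the predator can invade and persist.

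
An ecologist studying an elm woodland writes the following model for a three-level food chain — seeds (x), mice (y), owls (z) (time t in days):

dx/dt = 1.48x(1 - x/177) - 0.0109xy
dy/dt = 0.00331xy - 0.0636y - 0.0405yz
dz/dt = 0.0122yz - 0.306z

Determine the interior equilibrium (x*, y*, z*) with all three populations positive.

x* ≈ 144, y* ≈ 25.1, z* ≈ 10.2

From dz/dt = 0: 0.0122y* = 0.306, so y* = 25.1.
From dx/dt = 0: 1.48(1 - x*/177) = 0.0109·25.1, giving x* = 177·(1 - 0.185) = 144.
From dy/dt = 0: 0.00331·144 - 0.0636 = 0.0405z*, so z* = 0.414/0.0405 = 10.2.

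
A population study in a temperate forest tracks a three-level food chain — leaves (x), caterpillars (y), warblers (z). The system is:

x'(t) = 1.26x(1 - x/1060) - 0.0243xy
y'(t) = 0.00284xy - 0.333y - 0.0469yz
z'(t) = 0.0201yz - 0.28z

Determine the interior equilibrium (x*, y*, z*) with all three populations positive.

From dz/dt = 0: 0.0201y* = 0.28, so y* = 13.9.
From dx/dt = 0: 1.26(1 - x*/1060) = 0.0243·13.9, giving x* = 1060·(1 - 0.269) = 775.
From dy/dt = 0: 0.00284·775 - 0.333 = 0.0469z*, so z* = 1.87/0.0469 = 39.8.

x* ≈ 775, y* ≈ 13.9, z* ≈ 39.8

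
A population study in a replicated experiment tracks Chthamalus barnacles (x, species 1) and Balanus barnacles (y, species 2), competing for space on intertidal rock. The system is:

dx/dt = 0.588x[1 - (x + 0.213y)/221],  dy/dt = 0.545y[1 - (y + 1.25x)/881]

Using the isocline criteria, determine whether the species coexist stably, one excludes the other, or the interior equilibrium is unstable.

Compare the nullcline intercepts: K1/α12 = 221/0.213 = 1040 > K2 = 881; K2/α21 = 881/1.25 = 705 > K1 = 221.
Since both inequalities hold, each species can invade when rare, so the interior equilibrium is stable.

stable coexistence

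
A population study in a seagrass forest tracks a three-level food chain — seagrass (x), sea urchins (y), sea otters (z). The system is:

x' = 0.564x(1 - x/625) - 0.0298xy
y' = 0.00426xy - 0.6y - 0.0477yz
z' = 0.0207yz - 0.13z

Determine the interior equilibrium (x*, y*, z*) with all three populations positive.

From dz/dt = 0: 0.0207y* = 0.13, so y* = 6.28.
From dx/dt = 0: 0.564(1 - x*/625) = 0.0298·6.28, giving x* = 625·(1 - 0.332) = 418.
From dy/dt = 0: 0.00426·418 - 0.6 = 0.0477z*, so z* = 1.18/0.0477 = 24.7.

x* ≈ 418, y* ≈ 6.28, z* ≈ 24.7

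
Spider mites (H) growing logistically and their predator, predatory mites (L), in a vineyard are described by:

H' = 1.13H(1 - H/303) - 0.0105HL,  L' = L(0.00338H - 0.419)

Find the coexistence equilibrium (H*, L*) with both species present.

From dL/dt = 0 with L > 0: 0.00338H* = 0.419, so H* = 124.
Substitute into dH/dt = 0: 1.13(1 - 124/303) = 0.0105L*.
The bracket is 0.591, giving L* = 0.668/0.0105 = 63.6.

H* ≈ 124, L* ≈ 63.6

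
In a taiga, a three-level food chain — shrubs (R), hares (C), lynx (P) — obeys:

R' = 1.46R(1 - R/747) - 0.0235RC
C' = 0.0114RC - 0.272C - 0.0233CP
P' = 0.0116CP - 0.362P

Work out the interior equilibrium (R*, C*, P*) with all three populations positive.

R* ≈ 372, C* ≈ 31.2, P* ≈ 170

From dP/dt = 0: 0.0116C* = 0.362, so C* = 31.2.
From dR/dt = 0: 1.46(1 - R*/747) = 0.0235·31.2, giving R* = 747·(1 - 0.502) = 372.
From dC/dt = 0: 0.0114·372 - 0.272 = 0.0233P*, so P* = 3.97/0.0233 = 170.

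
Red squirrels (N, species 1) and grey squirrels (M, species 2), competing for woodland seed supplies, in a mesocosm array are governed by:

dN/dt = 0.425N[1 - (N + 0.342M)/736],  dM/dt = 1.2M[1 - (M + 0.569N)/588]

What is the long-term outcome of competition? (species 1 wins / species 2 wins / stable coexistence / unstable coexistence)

stable coexistence

Compare the nullcline intercepts: K1/α12 = 736/0.342 = 2150 > K2 = 588; K2/α21 = 588/0.569 = 1030 > K1 = 736.
Since both inequalities hold, each species can invade when rare, so the interior equilibrium is stable.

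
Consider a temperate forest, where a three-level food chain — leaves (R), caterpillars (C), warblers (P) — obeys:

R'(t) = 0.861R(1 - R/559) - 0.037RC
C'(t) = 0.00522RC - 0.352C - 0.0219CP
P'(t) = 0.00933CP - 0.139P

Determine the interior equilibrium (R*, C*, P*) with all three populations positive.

R* ≈ 201, C* ≈ 14.9, P* ≈ 31.9

From dP/dt = 0: 0.00933C* = 0.139, so C* = 14.9.
From dR/dt = 0: 0.861(1 - R*/559) = 0.037·14.9, giving R* = 559·(1 - 0.64) = 201.
From dC/dt = 0: 0.00522·201 - 0.352 = 0.0219P*, so P* = 0.698/0.0219 = 31.9.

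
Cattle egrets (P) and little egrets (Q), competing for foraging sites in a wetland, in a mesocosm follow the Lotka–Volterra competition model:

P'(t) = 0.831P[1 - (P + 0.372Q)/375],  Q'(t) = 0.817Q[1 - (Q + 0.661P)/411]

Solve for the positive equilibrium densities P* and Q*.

P* ≈ 295, Q* ≈ 216

Setting both brackets to zero gives the nullclines P + 0.372Q = 375 and 0.661P + Q = 411.
Substituting Q = 411 - 0.661P into the first: P(1 - 0.372·0.661) = 375 - 0.372·411.
So P* = 222/0.754 = 295, and then Q* = 411 - 0.661·295 = 216.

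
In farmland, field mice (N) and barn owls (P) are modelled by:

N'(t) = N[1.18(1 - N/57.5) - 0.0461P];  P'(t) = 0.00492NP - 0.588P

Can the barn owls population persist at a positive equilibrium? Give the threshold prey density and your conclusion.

Threshold N = 120; K < 120, so no, the predator goes extinct.

The predator equation gives dP/dt > 0 only when N > 0.588/0.00492 = 120.
Without the predator, N → K = 57.5. Since 57.5 < 120, the predator cannot invade.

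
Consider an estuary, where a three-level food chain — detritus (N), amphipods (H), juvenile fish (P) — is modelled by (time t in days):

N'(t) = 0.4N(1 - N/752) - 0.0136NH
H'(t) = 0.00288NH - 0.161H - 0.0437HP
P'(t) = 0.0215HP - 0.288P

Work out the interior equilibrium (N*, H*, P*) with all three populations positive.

N* ≈ 410, H* ≈ 13.4, P* ≈ 23.3

From dP/dt = 0: 0.0215H* = 0.288, so H* = 13.4.
From dN/dt = 0: 0.4(1 - N*/752) = 0.0136·13.4, giving N* = 752·(1 - 0.455) = 410.
From dH/dt = 0: 0.00288·410 - 0.161 = 0.0437P*, so P* = 1.02/0.0437 = 23.3.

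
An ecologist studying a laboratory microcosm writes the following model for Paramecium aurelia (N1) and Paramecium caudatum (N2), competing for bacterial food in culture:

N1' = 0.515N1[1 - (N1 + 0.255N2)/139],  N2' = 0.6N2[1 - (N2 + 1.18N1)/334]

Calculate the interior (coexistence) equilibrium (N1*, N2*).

N1* ≈ 77, N2* ≈ 243

Setting both brackets to zero gives the nullclines N1 + 0.255N2 = 139 and 1.18N1 + N2 = 334.
Substituting N2 = 334 - 1.18N1 into the first: N1(1 - 0.255·1.18) = 139 - 0.255·334.
So N1* = 53.8/0.699 = 77, and then N2* = 334 - 1.18·77 = 243.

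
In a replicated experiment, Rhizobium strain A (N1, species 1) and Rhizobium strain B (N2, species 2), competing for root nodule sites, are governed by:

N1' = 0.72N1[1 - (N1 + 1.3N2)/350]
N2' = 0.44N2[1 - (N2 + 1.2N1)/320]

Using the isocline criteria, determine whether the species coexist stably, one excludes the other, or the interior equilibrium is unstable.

unstable coexistence (outcome depends on initial conditions)

Compare the nullcline intercepts: K1/α12 = 350/1.3 = 269 < K2 = 320; K2/α21 = 320/1.2 = 267 < K1 = 350.
Since both are reversed, neither can invade when rare; the interior point is a saddle.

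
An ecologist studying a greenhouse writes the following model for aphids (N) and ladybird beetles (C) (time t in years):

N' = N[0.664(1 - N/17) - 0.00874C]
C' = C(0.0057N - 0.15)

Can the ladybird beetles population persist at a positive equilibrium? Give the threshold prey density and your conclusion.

Threshold N = 26.3; K < 26.3, so no, the predator goes extinct.

The predator equation gives dC/dt > 0 only when N > 0.15/0.0057 = 26.3.
Without the predator, N → K = 17. Since 17 < 26.3, the predator cannot invade.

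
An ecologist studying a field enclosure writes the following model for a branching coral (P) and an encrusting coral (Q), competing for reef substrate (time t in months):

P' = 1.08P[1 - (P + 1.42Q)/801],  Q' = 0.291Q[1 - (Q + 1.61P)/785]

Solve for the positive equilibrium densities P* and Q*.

P* ≈ 244, Q* ≈ 392

Setting both brackets to zero gives the nullclines P + 1.42Q = 801 and 1.61P + Q = 785.
Substituting Q = 785 - 1.61P into the first: P(1 - 1.42·1.61) = 801 - 1.42·785.
So P* = -314/-1.29 = 244, and then Q* = 785 - 1.61·244 = 392.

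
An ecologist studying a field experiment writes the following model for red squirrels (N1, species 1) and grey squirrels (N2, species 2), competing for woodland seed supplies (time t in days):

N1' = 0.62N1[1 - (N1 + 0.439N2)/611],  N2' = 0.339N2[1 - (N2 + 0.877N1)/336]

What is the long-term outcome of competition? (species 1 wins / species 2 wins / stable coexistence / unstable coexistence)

species 1 excludes species 2

Compare the nullcline intercepts: K1/α12 = 611/0.439 = 1390 > K2 = 336; K2/α21 = 336/0.877 = 383 < K1 = 611.
Since the inequalities point opposite ways, species 1 can invade but species 2 cannot.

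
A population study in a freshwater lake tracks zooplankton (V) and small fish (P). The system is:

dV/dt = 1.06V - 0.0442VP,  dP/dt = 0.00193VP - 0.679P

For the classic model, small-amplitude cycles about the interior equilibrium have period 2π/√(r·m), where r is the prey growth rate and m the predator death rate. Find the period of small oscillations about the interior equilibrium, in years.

Here r = 1.06 and m = 0.679, so r·m = 0.72.
ω = √0.72 = 0.848 per year, hence T = 2π/ω ≈ 7.41 years.

T ≈ 7.41 years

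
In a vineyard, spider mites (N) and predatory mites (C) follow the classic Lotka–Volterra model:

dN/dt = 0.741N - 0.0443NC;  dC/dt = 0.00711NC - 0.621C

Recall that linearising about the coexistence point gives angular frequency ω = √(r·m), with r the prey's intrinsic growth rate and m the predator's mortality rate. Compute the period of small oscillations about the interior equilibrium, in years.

Here r = 0.741 and m = 0.621, so r·m = 0.46.
ω = √0.46 = 0.678 per year, hence T = 2π/ω ≈ 9.26 years.

T ≈ 9.26 years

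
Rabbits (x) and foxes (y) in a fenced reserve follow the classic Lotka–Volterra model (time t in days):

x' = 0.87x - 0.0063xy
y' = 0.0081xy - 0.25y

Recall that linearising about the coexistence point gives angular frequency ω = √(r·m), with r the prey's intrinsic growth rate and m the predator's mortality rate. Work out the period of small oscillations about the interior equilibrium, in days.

Here r = 0.87 and m = 0.25, so r·m = 0.217.
ω = √0.217 = 0.466 per day, hence T = 2π/ω ≈ 13.5 days.

T ≈ 13.5 days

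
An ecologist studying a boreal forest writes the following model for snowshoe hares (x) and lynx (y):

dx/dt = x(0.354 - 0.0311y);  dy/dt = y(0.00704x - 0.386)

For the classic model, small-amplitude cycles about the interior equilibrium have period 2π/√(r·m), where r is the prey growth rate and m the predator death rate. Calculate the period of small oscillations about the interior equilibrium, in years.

T ≈ 17 years

Here r = 0.354 and m = 0.386, so r·m = 0.137.
ω = √0.137 = 0.37 per year, hence T = 2π/ω ≈ 17 years.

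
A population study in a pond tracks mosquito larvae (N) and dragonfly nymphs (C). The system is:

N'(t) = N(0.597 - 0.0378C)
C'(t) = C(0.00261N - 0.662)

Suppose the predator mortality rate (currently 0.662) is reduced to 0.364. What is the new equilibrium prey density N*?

At the interior fixed point, setting dC/dt = 0 with C > 0 fixes N* = (predator death rate)/(NC coefficient) — independent of the other coefficients.
With the change, N* = 0.364/0.00261 = 139; it falls from 254.

N* ≈ 139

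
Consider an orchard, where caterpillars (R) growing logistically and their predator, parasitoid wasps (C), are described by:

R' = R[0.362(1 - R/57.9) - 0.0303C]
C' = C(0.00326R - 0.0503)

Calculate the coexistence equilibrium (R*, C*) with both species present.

From dC/dt = 0 with C > 0: 0.00326R* = 0.0503, so R* = 15.4.
Substitute into dR/dt = 0: 0.362(1 - 15.4/57.9) = 0.0303C*.
The bracket is 0.734, giving C* = 0.266/0.0303 = 8.76.

R* ≈ 15.4, C* ≈ 8.76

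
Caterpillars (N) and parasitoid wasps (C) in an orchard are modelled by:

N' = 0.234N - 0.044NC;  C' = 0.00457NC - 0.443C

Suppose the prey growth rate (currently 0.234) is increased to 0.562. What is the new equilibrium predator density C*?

At the interior fixed point, setting dN/dt = 0 with N > 0 fixes C* = (prey growth rate)/(NC coefficient) — independent of the other coefficients.
With the change, C* = 0.562/0.044 = 12.8; it rises from 5.32.

C* ≈ 12.8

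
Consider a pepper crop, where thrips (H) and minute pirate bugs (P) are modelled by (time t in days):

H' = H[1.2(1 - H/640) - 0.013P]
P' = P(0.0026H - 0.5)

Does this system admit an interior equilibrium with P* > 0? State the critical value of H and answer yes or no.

Threshold H = 192; K > 192, so yes, the predator persists.

The predator equation gives dP/dt > 0 only when H > 0.5/0.0026 = 192.
Without the predator, H → K = 640. Since 640 > 192, the predator can invade and persist.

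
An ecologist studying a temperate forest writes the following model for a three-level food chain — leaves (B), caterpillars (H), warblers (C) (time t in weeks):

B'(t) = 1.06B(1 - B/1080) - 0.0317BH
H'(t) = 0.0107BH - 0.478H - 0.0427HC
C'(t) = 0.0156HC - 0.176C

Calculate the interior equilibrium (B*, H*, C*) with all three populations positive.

From dC/dt = 0: 0.0156H* = 0.176, so H* = 11.3.
From dB/dt = 0: 1.06(1 - B*/1080) = 0.0317·11.3, giving B* = 1080·(1 - 0.337) = 716.
From dH/dt = 0: 0.0107·716 - 0.478 = 0.0427C*, so C* = 7.18/0.0427 = 168.

B* ≈ 716, H* ≈ 11.3, C* ≈ 168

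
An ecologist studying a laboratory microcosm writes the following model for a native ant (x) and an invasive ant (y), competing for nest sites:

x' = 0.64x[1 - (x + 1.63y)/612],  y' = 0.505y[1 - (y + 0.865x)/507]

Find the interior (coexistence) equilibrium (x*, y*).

Setting both brackets to zero gives the nullclines x + 1.63y = 612 and 0.865x + y = 507.
Substituting y = 507 - 0.865x into the first: x(1 - 1.63·0.865) = 612 - 1.63·507.
So x* = -214/-0.41 = 523, and then y* = 507 - 0.865·523 = 54.6.

x* ≈ 523, y* ≈ 54.6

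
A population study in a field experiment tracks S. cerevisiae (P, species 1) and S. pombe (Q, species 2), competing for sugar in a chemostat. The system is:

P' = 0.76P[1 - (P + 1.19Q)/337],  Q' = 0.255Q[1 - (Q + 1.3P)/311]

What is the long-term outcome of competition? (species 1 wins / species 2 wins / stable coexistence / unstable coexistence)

unstable coexistence (outcome depends on initial conditions)

Compare the nullcline intercepts: K1/α12 = 337/1.19 = 283 < K2 = 311; K2/α21 = 311/1.3 = 239 < K1 = 337.
Since both are reversed, neither can invade when rare; the interior point is a saddle.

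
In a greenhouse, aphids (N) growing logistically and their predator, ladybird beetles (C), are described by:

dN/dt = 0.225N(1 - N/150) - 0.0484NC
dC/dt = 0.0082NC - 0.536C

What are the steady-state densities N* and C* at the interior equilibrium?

From dC/dt = 0 with C > 0: 0.0082N* = 0.536, so N* = 65.4.
Substitute into dN/dt = 0: 0.225(1 - 65.4/150) = 0.0484C*.
The bracket is 0.564, giving C* = 0.127/0.0484 = 2.62.

N* ≈ 65.4, C* ≈ 2.62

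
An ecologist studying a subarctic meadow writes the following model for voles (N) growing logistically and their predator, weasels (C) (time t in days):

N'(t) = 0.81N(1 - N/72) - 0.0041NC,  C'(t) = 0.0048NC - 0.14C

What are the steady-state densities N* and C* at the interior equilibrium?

From dC/dt = 0 with C > 0: 0.0048N* = 0.14, so N* = 29.2.
Substitute into dN/dt = 0: 0.81(1 - 29.2/72) = 0.0041C*.
The bracket is 0.595, giving C* = 0.482/0.0041 = 118.

N* ≈ 29.2, C* ≈ 118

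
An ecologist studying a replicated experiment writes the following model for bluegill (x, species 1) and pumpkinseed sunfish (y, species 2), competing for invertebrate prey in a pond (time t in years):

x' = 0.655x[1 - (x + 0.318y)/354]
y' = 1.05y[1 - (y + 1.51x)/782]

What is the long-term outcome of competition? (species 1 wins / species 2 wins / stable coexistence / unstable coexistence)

stable coexistence

Compare the nullcline intercepts: K1/α12 = 354/0.318 = 1110 > K2 = 782; K2/α21 = 782/1.51 = 518 > K1 = 354.
Since both inequalities hold, each species can invade when rare, so the interior equilibrium is stable.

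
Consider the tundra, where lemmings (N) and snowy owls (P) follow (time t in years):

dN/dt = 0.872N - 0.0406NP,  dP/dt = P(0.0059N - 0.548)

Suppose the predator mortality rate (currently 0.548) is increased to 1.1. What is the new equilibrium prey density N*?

N* ≈ 186

At the interior fixed point, setting dP/dt = 0 with P > 0 fixes N* = (predator death rate)/(NP coefficient) — independent of the other coefficients.
With the change, N* = 1.1/0.0059 = 186; it rises from 92.9.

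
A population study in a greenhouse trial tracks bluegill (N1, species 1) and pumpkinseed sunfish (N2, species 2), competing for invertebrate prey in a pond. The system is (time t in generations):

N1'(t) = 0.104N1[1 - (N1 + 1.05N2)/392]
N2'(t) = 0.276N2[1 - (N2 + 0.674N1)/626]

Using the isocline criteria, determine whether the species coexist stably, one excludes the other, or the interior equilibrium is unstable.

species 2 excludes species 1

Compare the nullcline intercepts: K1/α12 = 392/1.05 = 373 < K2 = 626; K2/α21 = 626/0.674 = 929 > K1 = 392.
Since the inequalities point opposite ways, species 2 can invade but species 1 cannot.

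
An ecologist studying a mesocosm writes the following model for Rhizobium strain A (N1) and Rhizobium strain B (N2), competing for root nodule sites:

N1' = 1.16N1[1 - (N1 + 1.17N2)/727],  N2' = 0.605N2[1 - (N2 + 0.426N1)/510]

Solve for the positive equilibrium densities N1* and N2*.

N1* ≈ 260, N2* ≈ 399

Setting both brackets to zero gives the nullclines N1 + 1.17N2 = 727 and 0.426N1 + N2 = 510.
Substituting N2 = 510 - 0.426N1 into the first: N1(1 - 1.17·0.426) = 727 - 1.17·510.
So N1* = 130/0.502 = 260, and then N2* = 510 - 0.426·260 = 399.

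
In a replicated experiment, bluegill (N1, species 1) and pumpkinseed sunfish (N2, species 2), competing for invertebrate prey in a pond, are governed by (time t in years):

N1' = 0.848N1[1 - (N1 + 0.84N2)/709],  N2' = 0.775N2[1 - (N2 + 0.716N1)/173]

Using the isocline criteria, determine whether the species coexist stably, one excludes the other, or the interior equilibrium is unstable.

Compare the nullcline intercepts: K1/α12 = 709/0.84 = 844 > K2 = 173; K2/α21 = 173/0.716 = 242 < K1 = 709.
Since the inequalities point opposite ways, species 1 can invade but species 2 cannot.

species 1 excludes species 2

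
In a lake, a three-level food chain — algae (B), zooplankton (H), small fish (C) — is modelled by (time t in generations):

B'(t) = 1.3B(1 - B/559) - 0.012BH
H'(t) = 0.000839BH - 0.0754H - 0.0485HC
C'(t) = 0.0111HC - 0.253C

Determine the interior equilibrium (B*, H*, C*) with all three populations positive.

B* ≈ 441, H* ≈ 22.8, C* ≈ 6.08

From dC/dt = 0: 0.0111H* = 0.253, so H* = 22.8.
From dB/dt = 0: 1.3(1 - B*/559) = 0.012·22.8, giving B* = 559·(1 - 0.21) = 441.
From dH/dt = 0: 0.000839·441 - 0.0754 = 0.0485C*, so C* = 0.295/0.0485 = 6.08.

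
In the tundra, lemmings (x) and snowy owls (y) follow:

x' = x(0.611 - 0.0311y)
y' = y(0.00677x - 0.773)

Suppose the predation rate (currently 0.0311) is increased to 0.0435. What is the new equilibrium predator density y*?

At the interior fixed point, setting dx/dt = 0 with x > 0 fixes y* = (prey growth rate)/(xy coefficient) — independent of the other coefficients.
With the change, y* = 0.611/0.0435 = 14; it falls from 19.6.

y* ≈ 14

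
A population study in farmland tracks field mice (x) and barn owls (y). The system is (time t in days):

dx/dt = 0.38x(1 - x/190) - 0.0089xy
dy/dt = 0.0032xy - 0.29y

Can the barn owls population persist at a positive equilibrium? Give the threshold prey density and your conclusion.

Threshold x = 90.6; K > 90.6, so yes, the predator persists.

The predator equation gives dy/dt > 0 only when x > 0.29/0.0032 = 90.6.
Without the predator, x → K = 190. Since 190 > 90.6, the predator can invade and persist.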